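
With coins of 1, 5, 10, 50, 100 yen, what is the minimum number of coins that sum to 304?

304 − 3×100→4 − 4×1→0
Total coins = 3 + 4 = 7

7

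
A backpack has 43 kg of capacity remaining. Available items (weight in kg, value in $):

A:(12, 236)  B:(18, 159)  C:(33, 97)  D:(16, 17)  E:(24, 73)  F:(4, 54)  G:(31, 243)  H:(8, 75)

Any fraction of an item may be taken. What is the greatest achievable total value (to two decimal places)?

531.84

Greedy by value/weight ratio, highest first.
Ratios (sorted): A 19.67, F 13.50, H 9.38, B 8.83, G 7.84, E 3.04, C 2.94, D 1.06
take A (12 @ 236); take F (4 @ 54); take H (8 @ 75); take B (18 @ 159); take 1/31 of G → 7.84. Capacity used 43/43.
Total value = 531.84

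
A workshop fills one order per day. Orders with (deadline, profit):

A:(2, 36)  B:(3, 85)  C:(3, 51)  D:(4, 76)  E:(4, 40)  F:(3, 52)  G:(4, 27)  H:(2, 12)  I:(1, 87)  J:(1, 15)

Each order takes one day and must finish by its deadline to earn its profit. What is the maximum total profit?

300

Take jobs in profit order; each goes to the latest open slot no later than its deadline.
Profit order: I=87 B=85 D=76 F=52 C=51 E=40 A=36 G=27 J=15 H=12
Assign: I→slot 1, B→slot 3, D→slot 4, F→slot 2, C skipped, E skipped, A skipped, G skipped, J skipped, H skipped.
Slots: [1:I] [2:F] [3:B] [4:D]
Profit = 87 + 52 + 85 + 76 = 300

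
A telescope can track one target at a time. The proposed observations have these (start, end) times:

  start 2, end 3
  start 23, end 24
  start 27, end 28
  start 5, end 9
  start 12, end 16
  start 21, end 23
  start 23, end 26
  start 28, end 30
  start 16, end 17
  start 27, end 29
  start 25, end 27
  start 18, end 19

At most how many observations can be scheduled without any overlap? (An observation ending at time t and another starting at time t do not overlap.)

10

Order by finish time; keep every interval that doesn't clash with the previous kept one.
By end time: (2,3), (5,9), (12,16), (16,17), (18,19), (21,23), (23,24), (23,26), (25,27), (27,28), (27,29), (28,30).
Pick (2,3); next start ≥ 3 → (5,9); next start ≥ 9 → (12,16); next start ≥ 16 → (16,17); next start ≥ 17 → (18,19); next start ≥ 19 → (21,23); next start ≥ 23 → (23,24); next start ≥ 24 → (25,27); next start ≥ 27 → (27,28); next start ≥ 28 → (28,30).
Selected 10 observations.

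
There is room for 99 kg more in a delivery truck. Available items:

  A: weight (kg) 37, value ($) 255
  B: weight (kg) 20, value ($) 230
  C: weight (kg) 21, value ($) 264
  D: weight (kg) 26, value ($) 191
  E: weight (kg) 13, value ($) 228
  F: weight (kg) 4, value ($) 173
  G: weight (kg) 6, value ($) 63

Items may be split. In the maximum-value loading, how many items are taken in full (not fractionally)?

Ratios (sorted): F 43.25, E 17.54, C 12.57, B 11.50, G 10.50, D 7.35, A 6.89
take F (4 @ 173); take E (13 @ 228); take C (21 @ 264); take B (20 @ 230); take G (6 @ 63); take D (26 @ 191); take 9/37 of A → 62.03. Capacity used 99/99.
6 item(s) taken whole; one partial (take 9/37 of A).

6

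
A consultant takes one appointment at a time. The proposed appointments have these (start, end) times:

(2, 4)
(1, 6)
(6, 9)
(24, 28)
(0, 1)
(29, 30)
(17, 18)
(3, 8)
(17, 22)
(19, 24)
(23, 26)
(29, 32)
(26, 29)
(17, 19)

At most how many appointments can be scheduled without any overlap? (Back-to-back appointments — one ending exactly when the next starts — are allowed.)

By end time: (0,1), (2,4), (1,6), (3,8), (6,9), (17,18), (17,19), (17,22), (19,24), (23,26), (24,28), (26,29), (29,30), (29,32).
Pick (0,1); next start ≥ 1 → (2,4); next start ≥ 4 → (6,9); next start ≥ 9 → (17,18); next start ≥ 18 → (19,24); next start ≥ 24 → (24,28); next start ≥ 28 → (29,30).
Selected 7 appointments.

7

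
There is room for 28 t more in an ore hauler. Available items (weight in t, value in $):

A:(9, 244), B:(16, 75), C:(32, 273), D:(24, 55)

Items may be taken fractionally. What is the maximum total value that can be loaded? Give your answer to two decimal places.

Order: A (244/9=27.11) > C (273/32=8.53) > B (75/16=4.69) > D (55/24=2.29)
Fill: take A (9 @ 244) → take 19/32 of C → 162.09; 28/28 used.
Total value = 406.09

406.09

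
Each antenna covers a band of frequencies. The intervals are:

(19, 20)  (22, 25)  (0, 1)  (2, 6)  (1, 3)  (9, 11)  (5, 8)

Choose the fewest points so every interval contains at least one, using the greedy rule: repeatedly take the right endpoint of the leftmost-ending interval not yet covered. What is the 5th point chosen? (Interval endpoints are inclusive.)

25

Sort by right endpoint; whenever an interval is uncovered, place a point at its right end.
Sorted: [0,1] [1,3] [2,6] [5,8] [9,11] [19,20] [22,25]
{[0,1],[1,3]} hit by 1; {[2,6],[5,8]} hit by 6; {[9,11]} hit by 11; {[19,20]} hit by 20; {[22,25]} hit by 25.
Points: 1, 6, 11, 20, 25 (5 total).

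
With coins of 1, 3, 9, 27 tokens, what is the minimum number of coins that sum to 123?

7

123 − 4×27→15 − 1×9→6 − 2×3→0
Total coins = 4 + 1 + 2 = 7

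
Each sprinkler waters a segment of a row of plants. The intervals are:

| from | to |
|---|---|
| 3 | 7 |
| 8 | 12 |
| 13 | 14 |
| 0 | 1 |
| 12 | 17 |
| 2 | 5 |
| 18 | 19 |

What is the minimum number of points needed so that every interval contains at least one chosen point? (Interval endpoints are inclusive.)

By right end: [0,1]  [2,5]  [3,7]  [8,12]  [13,14]  [12,17]  [18,19]
[0,1] uncovered → point at 1; [2,5] uncovered → point at 5; [8,12] uncovered → point at 12; [13,14] uncovered → point at 14; [18,19] uncovered → point at 19.
Points: 1, 5, 12, 14, 19 (5 total).

5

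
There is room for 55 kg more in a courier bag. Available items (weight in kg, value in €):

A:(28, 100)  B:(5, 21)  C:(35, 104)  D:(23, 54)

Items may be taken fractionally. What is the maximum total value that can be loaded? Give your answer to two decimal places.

186.37

Greedy by value/weight ratio, highest first.
Order: B (21/5=4.20) > A (100/28=3.57) > C (104/35=2.97) > D (54/23=2.35)
Fill: take B (5 @ 21) → take A (28 @ 100) → take 22/35 of C → 65.37; 55/55 used.
Total value = 186.37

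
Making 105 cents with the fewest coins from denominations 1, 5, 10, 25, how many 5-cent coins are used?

Greedy: take as many of the largest coin as possible, then repeat with the remainder.
105 = 4×25 + 1×5
Count of 5: 1

1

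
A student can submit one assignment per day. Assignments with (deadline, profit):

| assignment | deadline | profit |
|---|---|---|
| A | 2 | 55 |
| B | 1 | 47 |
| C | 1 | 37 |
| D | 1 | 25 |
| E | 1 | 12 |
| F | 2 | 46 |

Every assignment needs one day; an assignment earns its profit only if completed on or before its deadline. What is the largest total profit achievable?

102

Take jobs in profit order; each goes to the latest open slot no later than its deadline.
Profit order: A=55 B=47 F=46 C=37 D=25 E=12
Assign: A→slot 2, B→slot 1, F skipped, C skipped, D skipped, E skipped.
Slots: [1:B] [2:A]
Profit = 47 + 55 = 102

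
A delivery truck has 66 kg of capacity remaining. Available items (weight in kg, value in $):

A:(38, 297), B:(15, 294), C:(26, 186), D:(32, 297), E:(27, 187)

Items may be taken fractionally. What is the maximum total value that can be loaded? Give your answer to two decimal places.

739.50

Sort by value per unit weight and fill in that order.
Order: B (294/15=19.60) > D (297/32=9.28) > A (297/38=7.82) > C (186/26=7.15) > E (187/27=6.93)
Fill: take B (15 @ 294) → take D (32 @ 297) → take 19/38 of A → 148.50; 66/66 used.
Total value = 739.50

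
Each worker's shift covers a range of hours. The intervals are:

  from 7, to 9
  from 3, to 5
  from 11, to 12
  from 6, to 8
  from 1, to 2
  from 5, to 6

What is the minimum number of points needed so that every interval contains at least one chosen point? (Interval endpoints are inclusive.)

4

Sort by right endpoint; whenever an interval is uncovered, place a point at its right end.
By right end: [1,2]  [3,5]  [5,6]  [6,8]  [7,9]  [11,12]
[1,2] uncovered → point at 2; [3,5] uncovered → point at 5; [6,8] uncovered → point at 8; [11,12] uncovered → point at 12.
Points: 2, 5, 8, 12 (4 total).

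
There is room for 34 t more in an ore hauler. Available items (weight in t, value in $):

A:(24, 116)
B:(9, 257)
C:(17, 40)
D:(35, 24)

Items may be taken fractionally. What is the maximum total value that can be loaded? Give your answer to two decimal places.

Ratios (sorted): B 28.56, A 4.83, C 2.35, D 0.69
take B (9 @ 257); take A (24 @ 116); take 1/17 of C → 2.35. Capacity used 34/34.
Total value = 375.35

375.35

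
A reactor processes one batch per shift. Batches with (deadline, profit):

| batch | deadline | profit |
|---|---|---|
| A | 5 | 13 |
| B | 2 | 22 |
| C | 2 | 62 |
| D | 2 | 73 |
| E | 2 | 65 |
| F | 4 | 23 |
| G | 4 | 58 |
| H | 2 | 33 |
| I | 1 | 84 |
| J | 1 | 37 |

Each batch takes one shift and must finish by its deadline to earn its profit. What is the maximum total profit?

By profit: I(d1,84), D(d2,73), E(d2,65), C(d2,62), G(d4,58), J(d1,37), H(d2,33), F(d4,23), B(d2,22), A(d5,13)
I→slot 1; D→slot 2; E skipped; C skipped; G→slot 4; J skipped; H skipped; F→slot 3; B skipped; A→slot 5.
Profit = 84 + 73 + 23 + 58 + 13 = 251

251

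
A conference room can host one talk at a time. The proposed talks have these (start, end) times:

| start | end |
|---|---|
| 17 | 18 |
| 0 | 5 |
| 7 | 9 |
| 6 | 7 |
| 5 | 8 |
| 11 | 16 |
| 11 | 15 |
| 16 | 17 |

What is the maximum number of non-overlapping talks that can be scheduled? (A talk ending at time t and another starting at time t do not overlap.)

6

Sorted by end: (0,5)  (6,7)  (5,8)  (7,9)  (11,15)  (11,16)  (16,17)  (17,18)
take (0,5); take (6,7); take (7,9); take (11,15); take (16,17); take (17,18).
Selected 6 talks.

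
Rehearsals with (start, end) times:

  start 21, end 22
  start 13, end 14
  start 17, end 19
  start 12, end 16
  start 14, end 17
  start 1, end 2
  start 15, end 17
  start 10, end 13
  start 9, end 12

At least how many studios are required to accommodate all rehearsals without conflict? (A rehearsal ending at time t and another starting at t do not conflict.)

3

The answer is the maximum number of intervals overlapping at any instant.
starts: [1, 9, 10, 12, 13, 14, 15, 17, 21]
ends:   [2, 12, 13, 14, 16, 17, 17, 19, 22]
s1→1 e2→0 s9→1 s10→2 e12→1 s12→2 e13→1 s13→2 e14→1 s14→2 s15→3  — peak 3.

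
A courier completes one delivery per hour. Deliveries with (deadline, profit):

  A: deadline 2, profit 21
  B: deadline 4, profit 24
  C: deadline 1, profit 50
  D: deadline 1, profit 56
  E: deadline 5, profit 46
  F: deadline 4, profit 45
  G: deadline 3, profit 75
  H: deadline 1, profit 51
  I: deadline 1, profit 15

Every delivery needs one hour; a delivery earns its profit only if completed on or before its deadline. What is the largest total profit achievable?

246

Take jobs in profit order; each goes to the latest open slot no later than its deadline.
By profit: G(d3,75), D(d1,56), H(d1,51), C(d1,50), E(d5,46), F(d4,45), B(d4,24), A(d2,21), I(d1,15)
G→slot 3; D→slot 1; H skipped; C skipped; E→slot 5; F→slot 4; B→slot 2; A skipped; I skipped.
Profit = 56 + 24 + 75 + 45 + 46 = 246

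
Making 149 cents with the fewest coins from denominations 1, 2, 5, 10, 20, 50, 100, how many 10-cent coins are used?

0

149 − 1×100→49 − 2×20→9 − 1×5→4 − 2×2→0
Count of 10: 0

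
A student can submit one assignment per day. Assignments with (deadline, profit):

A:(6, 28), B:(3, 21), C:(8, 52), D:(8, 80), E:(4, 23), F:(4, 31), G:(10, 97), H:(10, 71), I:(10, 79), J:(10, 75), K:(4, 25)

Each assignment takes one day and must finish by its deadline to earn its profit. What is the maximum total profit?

Profit order: G=97 D=80 I=79 J=75 H=71 C=52 F=31 A=28 K=25 E=23 B=21
Assign: G→slot 10, D→slot 8, I→slot 9, J→slot 7, H→slot 6, C→slot 5, F→slot 4, A→slot 3, K→slot 2, E→slot 1, B skipped.
Slots: [1:E] [2:K] [3:A] [4:F] [5:C] [6:H] [7:J] [8:D] [9:I] [10:G]
Profit = 23 + 25 + 28 + 31 + 52 + 71 + 75 + 80 + 79 + 97 = 561

561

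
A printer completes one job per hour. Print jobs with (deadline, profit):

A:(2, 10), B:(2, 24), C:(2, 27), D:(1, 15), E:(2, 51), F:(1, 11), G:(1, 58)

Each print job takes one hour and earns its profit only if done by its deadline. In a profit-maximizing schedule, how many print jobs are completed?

2

Sort by profit descending; place each in the latest free slot ≤ its deadline.
By profit: G(d1,58), E(d2,51), C(d2,27), B(d2,24), D(d1,15), F(d1,11), A(d2,10)
G→slot 1; E→slot 2; C skipped; B skipped; D skipped; F skipped; A skipped.
2 of 7 scheduled.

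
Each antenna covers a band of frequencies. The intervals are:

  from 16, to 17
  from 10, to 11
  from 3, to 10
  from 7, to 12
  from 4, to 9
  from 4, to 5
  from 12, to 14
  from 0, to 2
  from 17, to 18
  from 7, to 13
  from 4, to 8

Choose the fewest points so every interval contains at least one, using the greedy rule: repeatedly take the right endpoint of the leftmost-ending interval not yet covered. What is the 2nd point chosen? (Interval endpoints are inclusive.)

5

By right end: [0,2]  [4,5]  [4,8]  [4,9]  [3,10]  [10,11]  [7,12]  [7,13]  [12,14]  [16,17]  [17,18]
[0,2] uncovered → point at 2; [4,5] uncovered → point at 5; [10,11] uncovered → point at 11; [12,14] uncovered → point at 14; [16,17] uncovered → point at 17.
Points: 2, 5, 11, 14, 17 (5 total).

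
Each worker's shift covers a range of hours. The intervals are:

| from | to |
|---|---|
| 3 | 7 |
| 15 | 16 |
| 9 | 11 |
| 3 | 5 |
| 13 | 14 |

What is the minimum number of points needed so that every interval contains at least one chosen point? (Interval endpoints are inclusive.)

4

Sorted: [3,5] [3,7] [9,11] [13,14] [15,16]
{[3,5],[3,7]} hit by 5; {[9,11]} hit by 11; {[13,14]} hit by 14; {[15,16]} hit by 16.
Points: 5, 11, 14, 16 (4 total).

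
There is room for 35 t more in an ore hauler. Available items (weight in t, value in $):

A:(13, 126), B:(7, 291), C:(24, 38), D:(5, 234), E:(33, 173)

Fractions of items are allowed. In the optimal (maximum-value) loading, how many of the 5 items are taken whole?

3

Greedy by value/weight ratio, highest first.
Order: D (234/5=46.80) > B (291/7=41.57) > A (126/13=9.69) > E (173/33=5.24) > C (38/24=1.58)
Fill: take D (5 @ 234) → take B (7 @ 291) → take A (13 @ 126) → take 10/33 of E → 52.42; 35/35 used.
3 item(s) taken whole; one partial (take 10/33 of E).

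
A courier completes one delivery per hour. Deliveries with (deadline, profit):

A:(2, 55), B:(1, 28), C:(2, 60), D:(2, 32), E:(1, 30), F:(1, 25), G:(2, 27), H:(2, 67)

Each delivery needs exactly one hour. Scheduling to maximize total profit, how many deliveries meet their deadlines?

2

Take jobs in profit order; each goes to the latest open slot no later than its deadline.
By profit: H(d2,67), C(d2,60), A(d2,55), D(d2,32), E(d1,30), B(d1,28), G(d2,27), F(d1,25)
H→slot 2; C→slot 1; A skipped; D skipped; E skipped; B skipped; G skipped; F skipped.
2 of 8 scheduled.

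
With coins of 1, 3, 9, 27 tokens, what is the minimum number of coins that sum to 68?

6

Use the largest denomination that fits, subtract, and repeat.
68 − 2×27→14 − 1×9→5 − 1×3→2 − 2×1→0
Total coins = 2 + 1 + 1 + 2 = 6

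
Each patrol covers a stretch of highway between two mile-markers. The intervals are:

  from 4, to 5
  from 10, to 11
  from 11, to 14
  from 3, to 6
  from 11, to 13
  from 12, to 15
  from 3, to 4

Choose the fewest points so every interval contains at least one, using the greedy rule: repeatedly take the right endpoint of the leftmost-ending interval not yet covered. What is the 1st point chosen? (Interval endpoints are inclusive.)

4

Process intervals by earliest right end; each time one isn't hit yet, stab at its right endpoint.
By right end: [3,4]  [4,5]  [3,6]  [10,11]  [11,13]  [11,14]  [12,15]
[3,4] uncovered → point at 4; [10,11] uncovered → point at 11; [12,15] uncovered → point at 15.
Points: 4, 11, 15 (3 total).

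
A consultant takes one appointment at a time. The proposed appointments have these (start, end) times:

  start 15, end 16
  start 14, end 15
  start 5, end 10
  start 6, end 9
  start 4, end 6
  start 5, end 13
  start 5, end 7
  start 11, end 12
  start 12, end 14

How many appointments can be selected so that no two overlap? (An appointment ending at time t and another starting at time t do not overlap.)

Order by finish time; keep every interval that doesn't clash with the previous kept one.
Sorted by end: (4,6)  (5,7)  (6,9)  (5,10)  (11,12)  (5,13)  (12,14)  (14,15)  (15,16)
take (4,6); take (6,9); take (11,12); skip (5,13); take (12,14); take (14,15); take (15,16).
Selected 6 appointments.

6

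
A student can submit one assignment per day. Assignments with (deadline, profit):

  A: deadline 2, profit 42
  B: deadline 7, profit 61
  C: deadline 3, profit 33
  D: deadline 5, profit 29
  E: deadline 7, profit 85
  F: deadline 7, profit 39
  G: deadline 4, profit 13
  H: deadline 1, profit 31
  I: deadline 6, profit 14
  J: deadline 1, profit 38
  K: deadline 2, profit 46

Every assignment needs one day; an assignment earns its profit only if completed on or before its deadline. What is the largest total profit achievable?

335

Sort by profit descending; place each in the latest free slot ≤ its deadline.
Profit order: E=85 B=61 K=46 A=42 F=39 J=38 C=33 H=31 D=29 I=14 G=13
Assign: E→slot 7, B→slot 6, K→slot 2, A→slot 1, F→slot 5, J skipped, C→slot 3, H skipped, D→slot 4, I skipped, G skipped.
Slots: [1:A] [2:K] [3:C] [4:D] [5:F] [6:B] [7:E]
Profit = 42 + 46 + 33 + 29 + 39 + 61 + 85 = 335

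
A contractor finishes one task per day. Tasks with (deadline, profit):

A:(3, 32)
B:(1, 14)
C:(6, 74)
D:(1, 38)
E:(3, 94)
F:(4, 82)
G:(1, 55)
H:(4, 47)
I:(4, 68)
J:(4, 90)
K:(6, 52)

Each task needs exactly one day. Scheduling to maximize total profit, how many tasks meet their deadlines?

Sort by profit descending; place each in the latest free slot ≤ its deadline.
Profit order: E=94 J=90 F=82 C=74 I=68 G=55 K=52 H=47 D=38 A=32 B=14
Assign: E→slot 3, J→slot 4, F→slot 2, C→slot 6, I→slot 1, G skipped, K→slot 5, H skipped, D skipped, A skipped, B skipped.
Slots: [1:I] [2:F] [3:E] [4:J] [5:K] [6:C]
6 of 11 scheduled.

6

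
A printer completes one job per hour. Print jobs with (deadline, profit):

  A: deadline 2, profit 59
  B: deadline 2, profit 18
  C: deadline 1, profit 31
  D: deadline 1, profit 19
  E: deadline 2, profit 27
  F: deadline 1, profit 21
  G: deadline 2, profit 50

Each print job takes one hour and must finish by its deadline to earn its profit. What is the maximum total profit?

109

Take jobs in profit order; each goes to the latest open slot no later than its deadline.
By profit: A(d2,59), G(d2,50), C(d1,31), E(d2,27), F(d1,21), D(d1,19), B(d2,18)
A→slot 2; G→slot 1; C skipped; E skipped; F skipped; D skipped; B skipped.
Profit = 50 + 59 = 109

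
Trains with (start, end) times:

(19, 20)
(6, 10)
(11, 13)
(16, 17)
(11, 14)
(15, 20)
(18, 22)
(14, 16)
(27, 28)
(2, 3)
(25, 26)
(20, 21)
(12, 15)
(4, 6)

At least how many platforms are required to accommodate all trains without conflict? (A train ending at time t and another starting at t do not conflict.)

3

The answer is the maximum number of intervals overlapping at any instant.
starts: [2, 4, 6, 11, 11, 12, 14, 15, 16, 18, 19, 20, 25, 27]
ends:   [3, 6, 10, 13, 14, 15, 16, 17, 20, 20, 21, 22, 26, 28]
s2→1 e3→0 s4→1 e6→0 s6→1 e10→0 s11→1 s11→2 s12→3  — peak 3.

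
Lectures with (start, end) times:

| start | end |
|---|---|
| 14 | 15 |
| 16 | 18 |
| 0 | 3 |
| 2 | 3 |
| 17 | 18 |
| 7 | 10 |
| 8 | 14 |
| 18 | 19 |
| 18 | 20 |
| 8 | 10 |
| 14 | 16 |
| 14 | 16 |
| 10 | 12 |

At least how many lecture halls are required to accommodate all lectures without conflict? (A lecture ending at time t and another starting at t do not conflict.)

Count concurrent intervals with a sweep; the peak is the room count.
Events (time:±→running): 0:+→1 2:+→2 3:-→1 3:-→0 7:+→1 8:+→2 8:+→3 … peak 3.

3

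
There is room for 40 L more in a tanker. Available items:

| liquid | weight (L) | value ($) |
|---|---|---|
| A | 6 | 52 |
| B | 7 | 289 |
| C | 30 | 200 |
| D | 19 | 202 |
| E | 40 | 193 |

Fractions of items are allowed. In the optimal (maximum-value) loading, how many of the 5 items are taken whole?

3

Order: B (289/7=41.29) > D (202/19=10.63) > A (52/6=8.67) > C (200/30=6.67) > E (193/40=4.83)
Fill: take B (7 @ 289) → take D (19 @ 202) → take A (6 @ 52) → take 8/30 of C → 53.33; 40/40 used.
3 item(s) taken whole; one partial (take 8/30 of C).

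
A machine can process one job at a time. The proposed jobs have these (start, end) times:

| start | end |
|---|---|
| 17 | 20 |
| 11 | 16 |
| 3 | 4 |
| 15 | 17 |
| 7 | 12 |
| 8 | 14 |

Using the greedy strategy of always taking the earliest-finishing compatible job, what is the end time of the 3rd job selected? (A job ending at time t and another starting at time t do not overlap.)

Greedy by earliest finish: after sorting by end time, pick each interval compatible with the last pick.
Sorted by end: (3,4)  (7,12)  (8,14)  (11,16)  (15,17)  (17,20)
take (3,4); take (7,12); skip (8,14); take (15,17); take (17,20).
Selected: (3,4) (7,12) (15,17) (17,20)

17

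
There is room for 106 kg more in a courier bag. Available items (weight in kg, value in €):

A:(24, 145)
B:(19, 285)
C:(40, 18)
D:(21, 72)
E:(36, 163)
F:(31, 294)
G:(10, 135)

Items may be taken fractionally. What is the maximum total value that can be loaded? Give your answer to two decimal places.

Greedy by value/weight ratio, highest first.
Ratios (sorted): B 15.00, G 13.50, F 9.48, A 6.04, E 4.53, D 3.43, C 0.45
take B (19 @ 285); take G (10 @ 135); take F (31 @ 294); take A (24 @ 145); take 22/36 of E → 99.61. Capacity used 106/106.
Total value = 958.61

958.61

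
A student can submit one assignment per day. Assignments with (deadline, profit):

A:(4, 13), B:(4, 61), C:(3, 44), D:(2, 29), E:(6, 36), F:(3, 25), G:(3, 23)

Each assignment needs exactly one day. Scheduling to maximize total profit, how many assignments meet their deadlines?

Take jobs in profit order; each goes to the latest open slot no later than its deadline.
Profit order: B=61 C=44 E=36 D=29 F=25 G=23 A=13
Assign: B→slot 4, C→slot 3, E→slot 6, D→slot 2, F→slot 1, G skipped, A skipped.
Slots: [1:F] [2:D] [3:C] [4:B] [6:E]
5 of 7 scheduled.

5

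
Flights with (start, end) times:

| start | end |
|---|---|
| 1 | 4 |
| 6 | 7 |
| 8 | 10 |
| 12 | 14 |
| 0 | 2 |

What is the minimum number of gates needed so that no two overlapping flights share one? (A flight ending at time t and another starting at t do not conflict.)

2

starts: [0, 1, 6, 8, 12]
ends:   [2, 4, 7, 10, 14]
s0→1 s1→2  — peak 2.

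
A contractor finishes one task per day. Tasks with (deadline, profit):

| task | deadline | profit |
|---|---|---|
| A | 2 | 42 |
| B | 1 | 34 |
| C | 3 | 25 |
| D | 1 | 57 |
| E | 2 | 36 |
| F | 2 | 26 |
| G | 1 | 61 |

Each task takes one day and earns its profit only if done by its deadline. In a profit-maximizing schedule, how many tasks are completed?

Take jobs in profit order; each goes to the latest open slot no later than its deadline.
Profit order: G=61 D=57 A=42 E=36 B=34 F=26 C=25
Assign: G→slot 1, D skipped, A→slot 2, E skipped, B skipped, F skipped, C→slot 3.
Slots: [1:G] [2:A] [3:C]
3 of 7 scheduled.

3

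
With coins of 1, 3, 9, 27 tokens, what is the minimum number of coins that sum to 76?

Use the largest denomination that fits, subtract, and repeat.
76 − 2×27→22 − 2×9→4 − 1×3→1 − 1×1→0
Total coins = 2 + 2 + 1 + 1 = 6

6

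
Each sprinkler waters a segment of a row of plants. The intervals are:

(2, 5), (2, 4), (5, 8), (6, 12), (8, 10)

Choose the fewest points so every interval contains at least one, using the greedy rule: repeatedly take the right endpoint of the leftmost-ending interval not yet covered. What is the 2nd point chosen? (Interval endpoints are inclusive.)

By right end: [2,4]  [2,5]  [5,8]  [8,10]  [6,12]
[2,4] uncovered → point at 4; [5,8] uncovered → point at 8.
Points: 4, 8 (2 total).

8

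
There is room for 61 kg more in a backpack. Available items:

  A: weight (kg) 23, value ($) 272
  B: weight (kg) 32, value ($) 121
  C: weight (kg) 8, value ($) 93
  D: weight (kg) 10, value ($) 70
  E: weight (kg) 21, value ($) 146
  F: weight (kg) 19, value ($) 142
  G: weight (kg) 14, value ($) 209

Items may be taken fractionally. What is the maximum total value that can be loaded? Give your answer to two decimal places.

693.58

Ratios (sorted): G 14.93, A 11.83, C 11.62, F 7.47, D 7.00, E 6.95, B 3.78
take G (14 @ 209); take A (23 @ 272); take C (8 @ 93); take 16/19 of F → 119.58. Capacity used 61/61.
Total value = 693.58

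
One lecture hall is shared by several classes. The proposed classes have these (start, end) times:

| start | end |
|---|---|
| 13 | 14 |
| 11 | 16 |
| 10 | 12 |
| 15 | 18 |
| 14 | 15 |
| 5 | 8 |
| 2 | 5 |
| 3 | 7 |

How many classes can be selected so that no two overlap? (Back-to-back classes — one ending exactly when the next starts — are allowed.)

Sorted by end: (2,5)  (3,7)  (5,8)  (10,12)  (13,14)  (14,15)  (11,16)  (15,18)
take (2,5); take (5,8); take (10,12); take (13,14); take (14,15); take (15,18).
Selected 6 classes.

6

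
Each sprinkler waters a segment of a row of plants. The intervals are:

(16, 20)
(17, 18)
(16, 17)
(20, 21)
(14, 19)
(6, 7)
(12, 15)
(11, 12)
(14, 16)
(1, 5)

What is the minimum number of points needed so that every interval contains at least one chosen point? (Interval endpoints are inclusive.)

Sort by right endpoint; whenever an interval is uncovered, place a point at its right end.
By right end: [1,5]  [6,7]  [11,12]  [12,15]  [14,16]  [16,17]  [17,18]  [14,19]  [16,20]  [20,21]
[1,5] uncovered → point at 5; [6,7] uncovered → point at 7; [11,12] uncovered → point at 12; [14,16] uncovered → point at 16; [17,18] uncovered → point at 18; [20,21] uncovered → point at 21.
Points: 5, 7, 12, 16, 18, 21 (6 total).

6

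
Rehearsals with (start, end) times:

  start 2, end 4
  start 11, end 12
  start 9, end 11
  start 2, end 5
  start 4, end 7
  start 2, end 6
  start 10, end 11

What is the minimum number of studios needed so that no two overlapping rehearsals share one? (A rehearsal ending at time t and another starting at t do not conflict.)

3

starts: [2, 2, 2, 4, 9, 10, 11]
ends:   [4, 5, 6, 7, 11, 11, 12]
s2→1 s2→2 s2→3  — peak 3.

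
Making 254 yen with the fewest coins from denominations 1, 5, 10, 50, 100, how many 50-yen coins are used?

254 = 2×100 + 1×50 + 4×1
Count of 50: 1

1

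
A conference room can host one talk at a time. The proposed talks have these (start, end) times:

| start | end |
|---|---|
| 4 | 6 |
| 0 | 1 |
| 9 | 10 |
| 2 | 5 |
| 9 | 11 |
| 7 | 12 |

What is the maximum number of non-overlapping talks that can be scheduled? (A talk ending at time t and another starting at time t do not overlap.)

3

Order by finish time; keep every interval that doesn't clash with the previous kept one.
Sorted by end: (0,1)  (2,5)  (4,6)  (9,10)  (9,11)  (7,12)
take (0,1); take (2,5); take (9,10).
Selected 3 talks.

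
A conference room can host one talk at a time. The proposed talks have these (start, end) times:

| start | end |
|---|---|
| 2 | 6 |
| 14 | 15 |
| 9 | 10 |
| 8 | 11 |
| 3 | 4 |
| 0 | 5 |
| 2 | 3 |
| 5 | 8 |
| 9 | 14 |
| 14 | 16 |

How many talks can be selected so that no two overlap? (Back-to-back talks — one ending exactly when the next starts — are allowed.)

Greedy by earliest finish: after sorting by end time, pick each interval compatible with the last pick.
By end time: (2,3), (3,4), (0,5), (2,6), (5,8), (9,10), (8,11), (9,14), (14,15), (14,16).
Pick (2,3); next start ≥ 3 → (3,4); next start ≥ 4 → (5,8); next start ≥ 8 → (9,10); next start ≥ 10 → (14,15).
Selected 5 talks.

5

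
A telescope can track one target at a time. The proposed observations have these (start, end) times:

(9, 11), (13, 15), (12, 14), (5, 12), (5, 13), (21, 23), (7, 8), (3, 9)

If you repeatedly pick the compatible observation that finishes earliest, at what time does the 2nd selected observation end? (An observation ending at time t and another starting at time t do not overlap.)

Sorted by end: (7,8)  (3,9)  (9,11)  (5,12)  (5,13)  (12,14)  (13,15)  (21,23)
take (7,8); take (9,11); take (12,14); take (21,23).
Selected: (7,8) (9,11) (12,14) (21,23)

11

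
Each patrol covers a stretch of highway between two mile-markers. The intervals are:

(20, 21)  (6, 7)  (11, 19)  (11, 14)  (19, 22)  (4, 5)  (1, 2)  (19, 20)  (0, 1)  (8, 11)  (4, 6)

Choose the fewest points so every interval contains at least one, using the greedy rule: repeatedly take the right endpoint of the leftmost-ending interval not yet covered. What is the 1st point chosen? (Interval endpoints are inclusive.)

Sort by right endpoint; whenever an interval is uncovered, place a point at its right end.
Sorted: [0,1] [1,2] [4,5] [4,6] [6,7] [8,11] [11,14] [11,19] [19,20] [20,21] [19,22]
{[0,1],[1,2]} hit by 1; {[4,5],[4,6]} hit by 5; {[6,7]} hit by 7; {[8,11],[11,14],[11,19]} hit by 11; {[19,20],[20,21],[19,22]} hit by 20.
Points: 1, 5, 7, 11, 20 (5 total).

1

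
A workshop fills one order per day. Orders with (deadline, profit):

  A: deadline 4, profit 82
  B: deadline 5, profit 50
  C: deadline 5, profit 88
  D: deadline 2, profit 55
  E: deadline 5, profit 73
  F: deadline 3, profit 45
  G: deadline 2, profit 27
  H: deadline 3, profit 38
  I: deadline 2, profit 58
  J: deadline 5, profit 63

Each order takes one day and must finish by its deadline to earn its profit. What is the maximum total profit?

364

By profit: C(d5,88), A(d4,82), E(d5,73), J(d5,63), I(d2,58), D(d2,55), B(d5,50), F(d3,45), H(d3,38), G(d2,27)
C→slot 5; A→slot 4; E→slot 3; J→slot 2; I→slot 1; D skipped; B skipped; F skipped; H skipped; G skipped.
Profit = 58 + 63 + 73 + 82 + 88 = 364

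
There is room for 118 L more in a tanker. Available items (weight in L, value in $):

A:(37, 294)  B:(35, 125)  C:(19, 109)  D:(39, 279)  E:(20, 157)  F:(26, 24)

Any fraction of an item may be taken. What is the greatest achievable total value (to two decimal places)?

849.71

Sort by value per unit weight and fill in that order.
Ratios (sorted): A 7.95, E 7.85, D 7.15, C 5.74, B 3.57, F 0.92
take A (37 @ 294); take E (20 @ 157); take D (39 @ 279); take C (19 @ 109); take 3/35 of B → 10.71. Capacity used 118/118.
Total value = 849.71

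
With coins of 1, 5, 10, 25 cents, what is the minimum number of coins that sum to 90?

Greedy: take as many of the largest coin as possible, then repeat with the remainder.
90 = 3×25 + 1×10 + 1×5
Total coins = 3 + 1 + 1 = 5

5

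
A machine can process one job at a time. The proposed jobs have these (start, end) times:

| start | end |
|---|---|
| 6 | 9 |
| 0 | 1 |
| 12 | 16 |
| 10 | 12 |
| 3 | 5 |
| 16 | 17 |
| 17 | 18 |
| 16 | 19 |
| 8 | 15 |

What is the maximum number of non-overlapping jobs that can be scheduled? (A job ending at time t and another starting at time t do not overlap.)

7

Sort by end time and greedily take each interval whose start is ≥ the last chosen end.
Sorted by end: (0,1)  (3,5)  (6,9)  (10,12)  (8,15)  (12,16)  (16,17)  (17,18)  (16,19)
take (0,1); take (3,5); take (6,9); take (10,12); take (12,16); take (16,17); take (17,18).
Selected 7 jobs.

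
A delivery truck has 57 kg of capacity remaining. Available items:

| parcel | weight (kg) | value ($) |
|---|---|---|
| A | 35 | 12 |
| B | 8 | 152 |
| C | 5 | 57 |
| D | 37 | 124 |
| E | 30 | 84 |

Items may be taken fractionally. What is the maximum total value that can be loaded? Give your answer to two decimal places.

352.60

Sort by value per unit weight and fill in that order.
Order: B (152/8=19.00) > C (57/5=11.40) > D (124/37=3.35) > E (84/30=2.80) > A (12/35=0.34)
Fill: take B (8 @ 152) → take C (5 @ 57) → take D (37 @ 124) → take 7/30 of E → 19.60; 57/57 used.
Total value = 352.60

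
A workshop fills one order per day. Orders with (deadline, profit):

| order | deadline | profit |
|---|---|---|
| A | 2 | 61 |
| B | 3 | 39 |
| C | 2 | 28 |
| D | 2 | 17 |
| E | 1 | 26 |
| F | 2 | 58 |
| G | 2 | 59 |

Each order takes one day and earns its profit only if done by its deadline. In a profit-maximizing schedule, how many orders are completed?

Sort by profit descending; place each in the latest free slot ≤ its deadline.
Profit order: A=61 G=59 F=58 B=39 C=28 E=26 D=17
Assign: A→slot 2, G→slot 1, F skipped, B→slot 3, C skipped, E skipped, D skipped.
Slots: [1:G] [2:A] [3:B]
3 of 7 scheduled.

3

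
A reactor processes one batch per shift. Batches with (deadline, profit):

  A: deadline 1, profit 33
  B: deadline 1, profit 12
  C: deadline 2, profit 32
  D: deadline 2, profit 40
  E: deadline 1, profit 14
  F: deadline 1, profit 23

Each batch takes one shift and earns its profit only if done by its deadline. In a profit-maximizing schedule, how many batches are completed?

Sort by profit descending; place each in the latest free slot ≤ its deadline.
By profit: D(d2,40), A(d1,33), C(d2,32), F(d1,23), E(d1,14), B(d1,12)
D→slot 2; A→slot 1; C skipped; F skipped; E skipped; B skipped.
2 of 6 scheduled.

2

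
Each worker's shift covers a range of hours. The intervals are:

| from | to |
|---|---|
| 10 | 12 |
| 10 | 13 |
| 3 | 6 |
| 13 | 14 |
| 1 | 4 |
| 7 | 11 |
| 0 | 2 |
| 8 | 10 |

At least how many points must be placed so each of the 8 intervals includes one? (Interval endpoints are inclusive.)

4

Sorted: [0,2] [1,4] [3,6] [8,10] [7,11] [10,12] [10,13] [13,14]
{[0,2],[1,4]} hit by 2; {[3,6]} hit by 6; {[8,10],[7,11],[10,12],[10,13]} hit by 10; {[13,14]} hit by 14.
Points: 2, 6, 10, 14 (4 total).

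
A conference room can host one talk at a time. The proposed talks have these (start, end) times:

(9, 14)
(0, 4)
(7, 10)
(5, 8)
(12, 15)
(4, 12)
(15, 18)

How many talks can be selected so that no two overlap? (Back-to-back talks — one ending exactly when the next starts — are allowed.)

Sort by end time and greedily take each interval whose start is ≥ the last chosen end.
By end time: (0,4), (5,8), (7,10), (4,12), (9,14), (12,15), (15,18).
Pick (0,4); next start ≥ 4 → (5,8); next start ≥ 8 → (9,14); next start ≥ 14 → (15,18).
Selected 4 talks.

4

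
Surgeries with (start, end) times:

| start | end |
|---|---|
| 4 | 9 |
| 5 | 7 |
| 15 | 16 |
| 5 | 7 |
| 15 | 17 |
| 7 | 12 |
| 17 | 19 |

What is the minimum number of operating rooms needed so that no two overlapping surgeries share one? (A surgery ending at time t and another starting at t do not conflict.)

The answer is the maximum number of intervals overlapping at any instant.
Events (time:±→running): 4:+→1 5:+→2 5:+→3 … peak 3.

3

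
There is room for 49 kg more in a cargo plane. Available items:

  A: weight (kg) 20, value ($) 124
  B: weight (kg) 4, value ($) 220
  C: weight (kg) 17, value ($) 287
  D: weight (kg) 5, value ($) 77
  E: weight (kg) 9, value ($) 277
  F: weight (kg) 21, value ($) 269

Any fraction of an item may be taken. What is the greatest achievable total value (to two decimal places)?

1040.33

Sort by value per unit weight and fill in that order.
Order: B (220/4=55.00) > E (277/9=30.78) > C (287/17=16.88) > D (77/5=15.40) > F (269/21=12.81) > A (124/20=6.20)
Fill: take B (4 @ 220) → take E (9 @ 277) → take C (17 @ 287) → take D (5 @ 77) → take 14/21 of F → 179.33; 49/49 used.
Total value = 1040.33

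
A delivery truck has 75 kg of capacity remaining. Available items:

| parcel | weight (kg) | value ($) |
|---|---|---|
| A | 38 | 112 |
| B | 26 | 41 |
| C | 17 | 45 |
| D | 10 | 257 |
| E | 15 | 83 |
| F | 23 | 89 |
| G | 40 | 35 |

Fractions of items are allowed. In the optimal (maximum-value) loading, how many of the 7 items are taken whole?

3

Order: D (257/10=25.70) > E (83/15=5.53) > F (89/23=3.87) > A (112/38=2.95) > C (45/17=2.65) > B (41/26=1.58) > G (35/40=0.88)
Fill: take D (10 @ 257) → take E (15 @ 83) → take F (23 @ 89) → take 27/38 of A → 79.58; 75/75 used.
3 item(s) taken whole; one partial (take 27/38 of A).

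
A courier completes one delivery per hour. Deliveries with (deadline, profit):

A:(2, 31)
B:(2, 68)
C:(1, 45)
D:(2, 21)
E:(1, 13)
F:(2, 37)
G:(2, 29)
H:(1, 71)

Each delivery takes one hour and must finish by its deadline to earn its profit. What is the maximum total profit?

139

Take jobs in profit order; each goes to the latest open slot no later than its deadline.
By profit: H(d1,71), B(d2,68), C(d1,45), F(d2,37), A(d2,31), G(d2,29), D(d2,21), E(d1,13)
H→slot 1; B→slot 2; C skipped; F skipped; A skipped; G skipped; D skipped; E skipped.
Profit = 71 + 68 = 139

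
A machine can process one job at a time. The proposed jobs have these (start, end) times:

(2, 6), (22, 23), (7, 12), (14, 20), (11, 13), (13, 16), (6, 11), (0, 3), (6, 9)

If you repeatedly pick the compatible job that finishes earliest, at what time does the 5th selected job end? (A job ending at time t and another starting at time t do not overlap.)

23

Greedy by earliest finish: after sorting by end time, pick each interval compatible with the last pick.
By end time: (0,3), (2,6), (6,9), (6,11), (7,12), (11,13), (13,16), (14,20), (22,23).
Pick (0,3); next start ≥ 3 → (6,9); next start ≥ 9 → (11,13); next start ≥ 13 → (13,16); next start ≥ 16 → (22,23).
Selected: (0,3) (6,9) (11,13) (13,16) (22,23)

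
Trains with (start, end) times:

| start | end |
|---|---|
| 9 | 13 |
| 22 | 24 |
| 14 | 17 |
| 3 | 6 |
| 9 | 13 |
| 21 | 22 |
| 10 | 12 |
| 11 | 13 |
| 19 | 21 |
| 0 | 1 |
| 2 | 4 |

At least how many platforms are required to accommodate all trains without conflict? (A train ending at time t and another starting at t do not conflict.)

4

Events (time:±→running): 0:+→1 1:-→0 2:+→1 3:+→2 4:-→1 6:-→0 9:+→1 9:+→2 10:+→3 11:+→4 … peak 4.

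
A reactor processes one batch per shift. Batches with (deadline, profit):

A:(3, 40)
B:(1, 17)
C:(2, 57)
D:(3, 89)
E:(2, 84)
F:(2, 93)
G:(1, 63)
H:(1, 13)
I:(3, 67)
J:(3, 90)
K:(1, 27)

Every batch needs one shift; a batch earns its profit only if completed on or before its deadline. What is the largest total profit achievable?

Sort by profit descending; place each in the latest free slot ≤ its deadline.
Profit order: F=93 J=90 D=89 E=84 I=67 G=63 C=57 A=40 K=27 B=17 H=13
Assign: F→slot 2, J→slot 3, D→slot 1, E skipped, I skipped, G skipped, C skipped, A skipped, K skipped, B skipped, H skipped.
Slots: [1:D] [2:F] [3:J]
Profit = 89 + 93 + 90 = 272

272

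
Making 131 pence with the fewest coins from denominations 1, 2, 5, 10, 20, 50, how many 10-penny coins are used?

1

Use the largest denomination that fits, subtract, and repeat.
131 = 2×50 + 1×20 + 1×10 + 1×1
Count of 10: 1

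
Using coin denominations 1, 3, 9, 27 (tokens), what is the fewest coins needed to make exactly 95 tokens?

7

95 − 3×27→14 − 1×9→5 − 1×3→2 − 2×1→0
Total coins = 3 + 1 + 1 + 2 = 7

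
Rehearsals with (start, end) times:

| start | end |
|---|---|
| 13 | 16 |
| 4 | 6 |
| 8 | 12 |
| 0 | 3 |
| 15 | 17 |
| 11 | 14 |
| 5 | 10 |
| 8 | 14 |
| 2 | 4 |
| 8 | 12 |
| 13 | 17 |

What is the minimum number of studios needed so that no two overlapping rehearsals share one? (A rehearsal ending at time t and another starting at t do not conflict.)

4

Events (time:±→running): 0:+→1 2:+→2 3:-→1 4:-→0 4:+→1 5:+→2 6:-→1 8:+→2 8:+→3 8:+→4 … peak 4.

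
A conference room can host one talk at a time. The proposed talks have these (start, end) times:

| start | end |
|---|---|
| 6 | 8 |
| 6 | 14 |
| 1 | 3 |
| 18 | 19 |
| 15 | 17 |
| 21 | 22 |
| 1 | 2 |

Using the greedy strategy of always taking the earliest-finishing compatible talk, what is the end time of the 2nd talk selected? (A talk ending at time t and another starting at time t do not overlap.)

8

Sort by end time and greedily take each interval whose start is ≥ the last chosen end.
By end time: (1,2), (1,3), (6,8), (6,14), (15,17), (18,19), (21,22).
Pick (1,2); next start ≥ 2 → (6,8); next start ≥ 8 → (15,17); next start ≥ 17 → (18,19); next start ≥ 19 → (21,22).
Selected: (1,2) (6,8) (15,17) (18,19) (21,22)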